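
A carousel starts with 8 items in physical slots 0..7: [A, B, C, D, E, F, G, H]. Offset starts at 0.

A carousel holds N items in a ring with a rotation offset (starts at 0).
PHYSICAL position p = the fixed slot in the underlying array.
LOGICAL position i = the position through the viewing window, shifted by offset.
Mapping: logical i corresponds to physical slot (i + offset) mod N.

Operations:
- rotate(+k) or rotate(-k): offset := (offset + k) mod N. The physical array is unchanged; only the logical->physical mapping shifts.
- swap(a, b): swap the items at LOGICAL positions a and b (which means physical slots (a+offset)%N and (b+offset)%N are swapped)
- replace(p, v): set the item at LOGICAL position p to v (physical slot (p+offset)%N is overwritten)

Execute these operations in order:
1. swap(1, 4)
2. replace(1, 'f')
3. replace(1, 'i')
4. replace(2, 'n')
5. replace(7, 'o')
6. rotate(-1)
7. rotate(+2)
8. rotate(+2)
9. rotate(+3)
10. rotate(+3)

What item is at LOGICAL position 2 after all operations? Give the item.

After op 1 (swap(1, 4)): offset=0, physical=[A,E,C,D,B,F,G,H], logical=[A,E,C,D,B,F,G,H]
After op 2 (replace(1, 'f')): offset=0, physical=[A,f,C,D,B,F,G,H], logical=[A,f,C,D,B,F,G,H]
After op 3 (replace(1, 'i')): offset=0, physical=[A,i,C,D,B,F,G,H], logical=[A,i,C,D,B,F,G,H]
After op 4 (replace(2, 'n')): offset=0, physical=[A,i,n,D,B,F,G,H], logical=[A,i,n,D,B,F,G,H]
After op 5 (replace(7, 'o')): offset=0, physical=[A,i,n,D,B,F,G,o], logical=[A,i,n,D,B,F,G,o]
After op 6 (rotate(-1)): offset=7, physical=[A,i,n,D,B,F,G,o], logical=[o,A,i,n,D,B,F,G]
After op 7 (rotate(+2)): offset=1, physical=[A,i,n,D,B,F,G,o], logical=[i,n,D,B,F,G,o,A]
After op 8 (rotate(+2)): offset=3, physical=[A,i,n,D,B,F,G,o], logical=[D,B,F,G,o,A,i,n]
After op 9 (rotate(+3)): offset=6, physical=[A,i,n,D,B,F,G,o], logical=[G,o,A,i,n,D,B,F]
After op 10 (rotate(+3)): offset=1, physical=[A,i,n,D,B,F,G,o], logical=[i,n,D,B,F,G,o,A]

Answer: D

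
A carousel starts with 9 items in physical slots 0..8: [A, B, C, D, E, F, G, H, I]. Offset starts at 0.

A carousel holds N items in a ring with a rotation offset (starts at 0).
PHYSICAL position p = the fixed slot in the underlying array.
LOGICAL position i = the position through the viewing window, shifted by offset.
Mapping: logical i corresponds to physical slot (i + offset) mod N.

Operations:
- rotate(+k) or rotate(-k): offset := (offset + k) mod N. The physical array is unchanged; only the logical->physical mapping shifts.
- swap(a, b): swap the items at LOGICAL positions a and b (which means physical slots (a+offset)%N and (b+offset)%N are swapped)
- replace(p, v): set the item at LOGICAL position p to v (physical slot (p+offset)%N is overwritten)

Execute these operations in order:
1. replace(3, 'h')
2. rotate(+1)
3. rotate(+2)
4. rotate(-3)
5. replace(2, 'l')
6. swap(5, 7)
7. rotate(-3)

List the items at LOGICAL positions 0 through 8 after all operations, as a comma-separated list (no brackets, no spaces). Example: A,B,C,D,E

After op 1 (replace(3, 'h')): offset=0, physical=[A,B,C,h,E,F,G,H,I], logical=[A,B,C,h,E,F,G,H,I]
After op 2 (rotate(+1)): offset=1, physical=[A,B,C,h,E,F,G,H,I], logical=[B,C,h,E,F,G,H,I,A]
After op 3 (rotate(+2)): offset=3, physical=[A,B,C,h,E,F,G,H,I], logical=[h,E,F,G,H,I,A,B,C]
After op 4 (rotate(-3)): offset=0, physical=[A,B,C,h,E,F,G,H,I], logical=[A,B,C,h,E,F,G,H,I]
After op 5 (replace(2, 'l')): offset=0, physical=[A,B,l,h,E,F,G,H,I], logical=[A,B,l,h,E,F,G,H,I]
After op 6 (swap(5, 7)): offset=0, physical=[A,B,l,h,E,H,G,F,I], logical=[A,B,l,h,E,H,G,F,I]
After op 7 (rotate(-3)): offset=6, physical=[A,B,l,h,E,H,G,F,I], logical=[G,F,I,A,B,l,h,E,H]

Answer: G,F,I,A,B,l,h,E,H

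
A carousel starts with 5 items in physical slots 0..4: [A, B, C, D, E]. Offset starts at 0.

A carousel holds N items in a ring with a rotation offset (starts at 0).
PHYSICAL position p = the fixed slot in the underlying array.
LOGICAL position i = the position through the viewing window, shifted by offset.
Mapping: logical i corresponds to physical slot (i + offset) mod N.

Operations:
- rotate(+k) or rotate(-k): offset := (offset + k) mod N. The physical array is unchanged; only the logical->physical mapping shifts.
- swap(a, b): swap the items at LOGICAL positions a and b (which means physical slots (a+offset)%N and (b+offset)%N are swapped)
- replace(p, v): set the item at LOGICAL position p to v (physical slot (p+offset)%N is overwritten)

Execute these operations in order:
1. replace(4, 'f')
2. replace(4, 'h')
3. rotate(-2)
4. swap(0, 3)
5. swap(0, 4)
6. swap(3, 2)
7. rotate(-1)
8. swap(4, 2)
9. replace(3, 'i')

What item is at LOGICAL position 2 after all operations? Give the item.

Answer: A

Derivation:
After op 1 (replace(4, 'f')): offset=0, physical=[A,B,C,D,f], logical=[A,B,C,D,f]
After op 2 (replace(4, 'h')): offset=0, physical=[A,B,C,D,h], logical=[A,B,C,D,h]
After op 3 (rotate(-2)): offset=3, physical=[A,B,C,D,h], logical=[D,h,A,B,C]
After op 4 (swap(0, 3)): offset=3, physical=[A,D,C,B,h], logical=[B,h,A,D,C]
After op 5 (swap(0, 4)): offset=3, physical=[A,D,B,C,h], logical=[C,h,A,D,B]
After op 6 (swap(3, 2)): offset=3, physical=[D,A,B,C,h], logical=[C,h,D,A,B]
After op 7 (rotate(-1)): offset=2, physical=[D,A,B,C,h], logical=[B,C,h,D,A]
After op 8 (swap(4, 2)): offset=2, physical=[D,h,B,C,A], logical=[B,C,A,D,h]
After op 9 (replace(3, 'i')): offset=2, physical=[i,h,B,C,A], logical=[B,C,A,i,h]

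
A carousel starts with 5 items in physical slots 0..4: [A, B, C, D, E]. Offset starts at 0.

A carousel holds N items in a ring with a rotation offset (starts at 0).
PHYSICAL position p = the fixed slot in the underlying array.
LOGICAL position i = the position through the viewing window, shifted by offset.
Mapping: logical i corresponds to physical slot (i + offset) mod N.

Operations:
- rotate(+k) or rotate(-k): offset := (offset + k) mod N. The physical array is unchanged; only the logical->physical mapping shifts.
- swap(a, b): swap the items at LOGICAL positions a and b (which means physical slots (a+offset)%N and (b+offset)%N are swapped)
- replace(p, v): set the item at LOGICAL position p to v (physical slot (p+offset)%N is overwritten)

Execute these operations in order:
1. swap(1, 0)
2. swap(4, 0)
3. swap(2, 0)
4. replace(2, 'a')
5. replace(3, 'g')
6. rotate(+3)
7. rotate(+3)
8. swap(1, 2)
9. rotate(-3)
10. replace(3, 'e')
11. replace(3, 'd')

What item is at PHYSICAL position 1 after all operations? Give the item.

After op 1 (swap(1, 0)): offset=0, physical=[B,A,C,D,E], logical=[B,A,C,D,E]
After op 2 (swap(4, 0)): offset=0, physical=[E,A,C,D,B], logical=[E,A,C,D,B]
After op 3 (swap(2, 0)): offset=0, physical=[C,A,E,D,B], logical=[C,A,E,D,B]
After op 4 (replace(2, 'a')): offset=0, physical=[C,A,a,D,B], logical=[C,A,a,D,B]
After op 5 (replace(3, 'g')): offset=0, physical=[C,A,a,g,B], logical=[C,A,a,g,B]
After op 6 (rotate(+3)): offset=3, physical=[C,A,a,g,B], logical=[g,B,C,A,a]
After op 7 (rotate(+3)): offset=1, physical=[C,A,a,g,B], logical=[A,a,g,B,C]
After op 8 (swap(1, 2)): offset=1, physical=[C,A,g,a,B], logical=[A,g,a,B,C]
After op 9 (rotate(-3)): offset=3, physical=[C,A,g,a,B], logical=[a,B,C,A,g]
After op 10 (replace(3, 'e')): offset=3, physical=[C,e,g,a,B], logical=[a,B,C,e,g]
After op 11 (replace(3, 'd')): offset=3, physical=[C,d,g,a,B], logical=[a,B,C,d,g]

Answer: d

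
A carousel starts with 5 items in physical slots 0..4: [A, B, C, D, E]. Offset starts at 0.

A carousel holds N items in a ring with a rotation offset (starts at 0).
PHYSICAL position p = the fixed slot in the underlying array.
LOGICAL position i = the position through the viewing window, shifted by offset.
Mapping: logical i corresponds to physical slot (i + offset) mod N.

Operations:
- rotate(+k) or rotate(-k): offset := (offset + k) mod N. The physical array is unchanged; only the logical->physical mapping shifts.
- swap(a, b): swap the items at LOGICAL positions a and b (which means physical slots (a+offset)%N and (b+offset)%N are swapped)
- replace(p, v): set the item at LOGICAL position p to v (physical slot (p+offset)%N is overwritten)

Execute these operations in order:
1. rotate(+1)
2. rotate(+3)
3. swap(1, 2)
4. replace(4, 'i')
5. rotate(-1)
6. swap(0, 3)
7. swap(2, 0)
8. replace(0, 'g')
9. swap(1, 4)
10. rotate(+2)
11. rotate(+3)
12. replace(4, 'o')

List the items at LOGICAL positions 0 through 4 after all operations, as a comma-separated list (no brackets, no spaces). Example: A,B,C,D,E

After op 1 (rotate(+1)): offset=1, physical=[A,B,C,D,E], logical=[B,C,D,E,A]
After op 2 (rotate(+3)): offset=4, physical=[A,B,C,D,E], logical=[E,A,B,C,D]
After op 3 (swap(1, 2)): offset=4, physical=[B,A,C,D,E], logical=[E,B,A,C,D]
After op 4 (replace(4, 'i')): offset=4, physical=[B,A,C,i,E], logical=[E,B,A,C,i]
After op 5 (rotate(-1)): offset=3, physical=[B,A,C,i,E], logical=[i,E,B,A,C]
After op 6 (swap(0, 3)): offset=3, physical=[B,i,C,A,E], logical=[A,E,B,i,C]
After op 7 (swap(2, 0)): offset=3, physical=[A,i,C,B,E], logical=[B,E,A,i,C]
After op 8 (replace(0, 'g')): offset=3, physical=[A,i,C,g,E], logical=[g,E,A,i,C]
After op 9 (swap(1, 4)): offset=3, physical=[A,i,E,g,C], logical=[g,C,A,i,E]
After op 10 (rotate(+2)): offset=0, physical=[A,i,E,g,C], logical=[A,i,E,g,C]
After op 11 (rotate(+3)): offset=3, physical=[A,i,E,g,C], logical=[g,C,A,i,E]
After op 12 (replace(4, 'o')): offset=3, physical=[A,i,o,g,C], logical=[g,C,A,i,o]

Answer: g,C,A,i,o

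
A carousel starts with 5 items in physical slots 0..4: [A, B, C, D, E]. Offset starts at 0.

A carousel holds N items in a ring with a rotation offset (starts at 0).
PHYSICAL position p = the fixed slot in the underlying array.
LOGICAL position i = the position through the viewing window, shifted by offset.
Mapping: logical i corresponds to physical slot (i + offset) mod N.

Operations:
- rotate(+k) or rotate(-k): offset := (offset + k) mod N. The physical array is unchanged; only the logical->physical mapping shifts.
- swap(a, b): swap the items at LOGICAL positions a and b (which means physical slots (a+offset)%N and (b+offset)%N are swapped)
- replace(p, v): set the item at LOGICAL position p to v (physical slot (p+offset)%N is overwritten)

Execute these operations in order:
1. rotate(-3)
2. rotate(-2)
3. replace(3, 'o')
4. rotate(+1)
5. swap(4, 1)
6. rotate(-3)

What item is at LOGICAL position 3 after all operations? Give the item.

Answer: B

Derivation:
After op 1 (rotate(-3)): offset=2, physical=[A,B,C,D,E], logical=[C,D,E,A,B]
After op 2 (rotate(-2)): offset=0, physical=[A,B,C,D,E], logical=[A,B,C,D,E]
After op 3 (replace(3, 'o')): offset=0, physical=[A,B,C,o,E], logical=[A,B,C,o,E]
After op 4 (rotate(+1)): offset=1, physical=[A,B,C,o,E], logical=[B,C,o,E,A]
After op 5 (swap(4, 1)): offset=1, physical=[C,B,A,o,E], logical=[B,A,o,E,C]
After op 6 (rotate(-3)): offset=3, physical=[C,B,A,o,E], logical=[o,E,C,B,A]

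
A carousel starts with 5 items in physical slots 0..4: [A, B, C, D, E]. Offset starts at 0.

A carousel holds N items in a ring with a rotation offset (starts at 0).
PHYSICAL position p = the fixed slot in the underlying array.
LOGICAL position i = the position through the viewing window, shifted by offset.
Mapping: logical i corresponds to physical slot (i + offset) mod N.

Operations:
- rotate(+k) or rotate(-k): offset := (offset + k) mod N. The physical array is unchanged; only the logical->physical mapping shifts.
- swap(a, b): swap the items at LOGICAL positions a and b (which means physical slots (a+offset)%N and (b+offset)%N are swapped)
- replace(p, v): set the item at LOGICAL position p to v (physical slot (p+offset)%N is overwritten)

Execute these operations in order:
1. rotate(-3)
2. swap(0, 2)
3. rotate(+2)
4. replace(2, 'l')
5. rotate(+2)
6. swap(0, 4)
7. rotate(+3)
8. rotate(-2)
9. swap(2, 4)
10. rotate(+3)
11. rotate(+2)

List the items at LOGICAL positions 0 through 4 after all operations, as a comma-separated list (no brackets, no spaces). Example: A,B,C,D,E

Answer: E,D,A,l,C

Derivation:
After op 1 (rotate(-3)): offset=2, physical=[A,B,C,D,E], logical=[C,D,E,A,B]
After op 2 (swap(0, 2)): offset=2, physical=[A,B,E,D,C], logical=[E,D,C,A,B]
After op 3 (rotate(+2)): offset=4, physical=[A,B,E,D,C], logical=[C,A,B,E,D]
After op 4 (replace(2, 'l')): offset=4, physical=[A,l,E,D,C], logical=[C,A,l,E,D]
After op 5 (rotate(+2)): offset=1, physical=[A,l,E,D,C], logical=[l,E,D,C,A]
After op 6 (swap(0, 4)): offset=1, physical=[l,A,E,D,C], logical=[A,E,D,C,l]
After op 7 (rotate(+3)): offset=4, physical=[l,A,E,D,C], logical=[C,l,A,E,D]
After op 8 (rotate(-2)): offset=2, physical=[l,A,E,D,C], logical=[E,D,C,l,A]
After op 9 (swap(2, 4)): offset=2, physical=[l,C,E,D,A], logical=[E,D,A,l,C]
After op 10 (rotate(+3)): offset=0, physical=[l,C,E,D,A], logical=[l,C,E,D,A]
After op 11 (rotate(+2)): offset=2, physical=[l,C,E,D,A], logical=[E,D,A,l,C]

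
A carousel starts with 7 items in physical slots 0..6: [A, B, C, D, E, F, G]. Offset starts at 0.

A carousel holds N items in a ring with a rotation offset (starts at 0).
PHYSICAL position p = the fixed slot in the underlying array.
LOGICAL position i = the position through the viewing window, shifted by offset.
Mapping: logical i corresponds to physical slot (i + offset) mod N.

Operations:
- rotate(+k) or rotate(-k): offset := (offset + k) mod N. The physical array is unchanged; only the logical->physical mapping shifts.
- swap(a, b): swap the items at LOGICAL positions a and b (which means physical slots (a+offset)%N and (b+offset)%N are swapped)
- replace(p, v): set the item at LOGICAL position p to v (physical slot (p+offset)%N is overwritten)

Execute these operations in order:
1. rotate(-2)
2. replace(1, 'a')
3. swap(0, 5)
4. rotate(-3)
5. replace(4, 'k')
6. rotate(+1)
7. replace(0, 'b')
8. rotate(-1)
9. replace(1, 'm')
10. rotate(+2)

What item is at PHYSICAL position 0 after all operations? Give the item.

Answer: A

Derivation:
After op 1 (rotate(-2)): offset=5, physical=[A,B,C,D,E,F,G], logical=[F,G,A,B,C,D,E]
After op 2 (replace(1, 'a')): offset=5, physical=[A,B,C,D,E,F,a], logical=[F,a,A,B,C,D,E]
After op 3 (swap(0, 5)): offset=5, physical=[A,B,C,F,E,D,a], logical=[D,a,A,B,C,F,E]
After op 4 (rotate(-3)): offset=2, physical=[A,B,C,F,E,D,a], logical=[C,F,E,D,a,A,B]
After op 5 (replace(4, 'k')): offset=2, physical=[A,B,C,F,E,D,k], logical=[C,F,E,D,k,A,B]
After op 6 (rotate(+1)): offset=3, physical=[A,B,C,F,E,D,k], logical=[F,E,D,k,A,B,C]
After op 7 (replace(0, 'b')): offset=3, physical=[A,B,C,b,E,D,k], logical=[b,E,D,k,A,B,C]
After op 8 (rotate(-1)): offset=2, physical=[A,B,C,b,E,D,k], logical=[C,b,E,D,k,A,B]
After op 9 (replace(1, 'm')): offset=2, physical=[A,B,C,m,E,D,k], logical=[C,m,E,D,k,A,B]
After op 10 (rotate(+2)): offset=4, physical=[A,B,C,m,E,D,k], logical=[E,D,k,A,B,C,m]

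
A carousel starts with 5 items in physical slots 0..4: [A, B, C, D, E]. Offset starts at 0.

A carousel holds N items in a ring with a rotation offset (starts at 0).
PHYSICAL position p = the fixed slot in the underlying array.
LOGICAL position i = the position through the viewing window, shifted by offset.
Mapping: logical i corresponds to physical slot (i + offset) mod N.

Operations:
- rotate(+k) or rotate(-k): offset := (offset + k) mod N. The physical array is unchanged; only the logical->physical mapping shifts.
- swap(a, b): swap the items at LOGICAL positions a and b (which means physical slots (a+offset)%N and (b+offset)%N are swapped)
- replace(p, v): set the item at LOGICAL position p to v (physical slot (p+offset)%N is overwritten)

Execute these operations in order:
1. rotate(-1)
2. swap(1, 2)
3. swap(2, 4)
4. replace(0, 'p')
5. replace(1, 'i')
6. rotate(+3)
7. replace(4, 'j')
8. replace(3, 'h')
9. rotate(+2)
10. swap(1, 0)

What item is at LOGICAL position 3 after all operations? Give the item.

After op 1 (rotate(-1)): offset=4, physical=[A,B,C,D,E], logical=[E,A,B,C,D]
After op 2 (swap(1, 2)): offset=4, physical=[B,A,C,D,E], logical=[E,B,A,C,D]
After op 3 (swap(2, 4)): offset=4, physical=[B,D,C,A,E], logical=[E,B,D,C,A]
After op 4 (replace(0, 'p')): offset=4, physical=[B,D,C,A,p], logical=[p,B,D,C,A]
After op 5 (replace(1, 'i')): offset=4, physical=[i,D,C,A,p], logical=[p,i,D,C,A]
After op 6 (rotate(+3)): offset=2, physical=[i,D,C,A,p], logical=[C,A,p,i,D]
After op 7 (replace(4, 'j')): offset=2, physical=[i,j,C,A,p], logical=[C,A,p,i,j]
After op 8 (replace(3, 'h')): offset=2, physical=[h,j,C,A,p], logical=[C,A,p,h,j]
After op 9 (rotate(+2)): offset=4, physical=[h,j,C,A,p], logical=[p,h,j,C,A]
After op 10 (swap(1, 0)): offset=4, physical=[p,j,C,A,h], logical=[h,p,j,C,A]

Answer: C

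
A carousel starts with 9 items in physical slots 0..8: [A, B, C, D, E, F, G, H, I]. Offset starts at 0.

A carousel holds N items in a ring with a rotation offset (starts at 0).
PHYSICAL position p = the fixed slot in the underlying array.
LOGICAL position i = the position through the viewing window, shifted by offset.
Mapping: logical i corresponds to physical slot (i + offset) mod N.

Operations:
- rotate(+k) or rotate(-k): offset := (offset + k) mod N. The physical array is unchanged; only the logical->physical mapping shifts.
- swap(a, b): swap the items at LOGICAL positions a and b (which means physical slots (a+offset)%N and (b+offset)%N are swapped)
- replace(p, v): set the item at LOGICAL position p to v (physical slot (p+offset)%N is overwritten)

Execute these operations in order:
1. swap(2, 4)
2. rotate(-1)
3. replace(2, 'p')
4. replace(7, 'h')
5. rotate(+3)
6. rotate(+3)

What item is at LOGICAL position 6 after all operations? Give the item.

After op 1 (swap(2, 4)): offset=0, physical=[A,B,E,D,C,F,G,H,I], logical=[A,B,E,D,C,F,G,H,I]
After op 2 (rotate(-1)): offset=8, physical=[A,B,E,D,C,F,G,H,I], logical=[I,A,B,E,D,C,F,G,H]
After op 3 (replace(2, 'p')): offset=8, physical=[A,p,E,D,C,F,G,H,I], logical=[I,A,p,E,D,C,F,G,H]
After op 4 (replace(7, 'h')): offset=8, physical=[A,p,E,D,C,F,h,H,I], logical=[I,A,p,E,D,C,F,h,H]
After op 5 (rotate(+3)): offset=2, physical=[A,p,E,D,C,F,h,H,I], logical=[E,D,C,F,h,H,I,A,p]
After op 6 (rotate(+3)): offset=5, physical=[A,p,E,D,C,F,h,H,I], logical=[F,h,H,I,A,p,E,D,C]

Answer: E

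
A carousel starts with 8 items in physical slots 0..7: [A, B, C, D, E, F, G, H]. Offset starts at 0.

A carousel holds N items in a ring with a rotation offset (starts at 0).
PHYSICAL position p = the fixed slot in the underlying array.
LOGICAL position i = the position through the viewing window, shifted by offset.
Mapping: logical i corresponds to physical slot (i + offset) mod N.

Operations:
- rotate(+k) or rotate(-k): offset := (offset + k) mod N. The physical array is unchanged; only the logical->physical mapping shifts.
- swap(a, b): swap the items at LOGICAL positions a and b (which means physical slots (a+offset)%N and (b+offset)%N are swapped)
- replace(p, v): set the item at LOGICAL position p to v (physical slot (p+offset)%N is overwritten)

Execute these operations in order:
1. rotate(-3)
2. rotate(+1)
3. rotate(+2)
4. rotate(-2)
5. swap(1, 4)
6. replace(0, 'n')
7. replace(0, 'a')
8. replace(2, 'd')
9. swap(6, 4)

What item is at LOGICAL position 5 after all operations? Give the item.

Answer: D

Derivation:
After op 1 (rotate(-3)): offset=5, physical=[A,B,C,D,E,F,G,H], logical=[F,G,H,A,B,C,D,E]
After op 2 (rotate(+1)): offset=6, physical=[A,B,C,D,E,F,G,H], logical=[G,H,A,B,C,D,E,F]
After op 3 (rotate(+2)): offset=0, physical=[A,B,C,D,E,F,G,H], logical=[A,B,C,D,E,F,G,H]
After op 4 (rotate(-2)): offset=6, physical=[A,B,C,D,E,F,G,H], logical=[G,H,A,B,C,D,E,F]
After op 5 (swap(1, 4)): offset=6, physical=[A,B,H,D,E,F,G,C], logical=[G,C,A,B,H,D,E,F]
After op 6 (replace(0, 'n')): offset=6, physical=[A,B,H,D,E,F,n,C], logical=[n,C,A,B,H,D,E,F]
After op 7 (replace(0, 'a')): offset=6, physical=[A,B,H,D,E,F,a,C], logical=[a,C,A,B,H,D,E,F]
After op 8 (replace(2, 'd')): offset=6, physical=[d,B,H,D,E,F,a,C], logical=[a,C,d,B,H,D,E,F]
After op 9 (swap(6, 4)): offset=6, physical=[d,B,E,D,H,F,a,C], logical=[a,C,d,B,E,D,H,F]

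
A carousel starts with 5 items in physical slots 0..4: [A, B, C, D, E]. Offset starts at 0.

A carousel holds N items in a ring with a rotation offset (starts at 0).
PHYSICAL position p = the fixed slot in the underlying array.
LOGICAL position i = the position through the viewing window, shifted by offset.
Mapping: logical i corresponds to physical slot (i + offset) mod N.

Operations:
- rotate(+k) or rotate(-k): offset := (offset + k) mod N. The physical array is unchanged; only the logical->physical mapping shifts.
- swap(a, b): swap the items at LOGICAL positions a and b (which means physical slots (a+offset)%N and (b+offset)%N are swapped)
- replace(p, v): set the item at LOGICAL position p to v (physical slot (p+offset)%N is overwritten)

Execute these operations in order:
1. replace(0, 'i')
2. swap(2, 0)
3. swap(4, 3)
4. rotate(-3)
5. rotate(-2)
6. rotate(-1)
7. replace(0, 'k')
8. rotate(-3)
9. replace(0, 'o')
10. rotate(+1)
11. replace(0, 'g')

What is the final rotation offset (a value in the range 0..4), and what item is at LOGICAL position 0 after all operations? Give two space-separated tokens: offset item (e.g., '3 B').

After op 1 (replace(0, 'i')): offset=0, physical=[i,B,C,D,E], logical=[i,B,C,D,E]
After op 2 (swap(2, 0)): offset=0, physical=[C,B,i,D,E], logical=[C,B,i,D,E]
After op 3 (swap(4, 3)): offset=0, physical=[C,B,i,E,D], logical=[C,B,i,E,D]
After op 4 (rotate(-3)): offset=2, physical=[C,B,i,E,D], logical=[i,E,D,C,B]
After op 5 (rotate(-2)): offset=0, physical=[C,B,i,E,D], logical=[C,B,i,E,D]
After op 6 (rotate(-1)): offset=4, physical=[C,B,i,E,D], logical=[D,C,B,i,E]
After op 7 (replace(0, 'k')): offset=4, physical=[C,B,i,E,k], logical=[k,C,B,i,E]
After op 8 (rotate(-3)): offset=1, physical=[C,B,i,E,k], logical=[B,i,E,k,C]
After op 9 (replace(0, 'o')): offset=1, physical=[C,o,i,E,k], logical=[o,i,E,k,C]
After op 10 (rotate(+1)): offset=2, physical=[C,o,i,E,k], logical=[i,E,k,C,o]
After op 11 (replace(0, 'g')): offset=2, physical=[C,o,g,E,k], logical=[g,E,k,C,o]

Answer: 2 g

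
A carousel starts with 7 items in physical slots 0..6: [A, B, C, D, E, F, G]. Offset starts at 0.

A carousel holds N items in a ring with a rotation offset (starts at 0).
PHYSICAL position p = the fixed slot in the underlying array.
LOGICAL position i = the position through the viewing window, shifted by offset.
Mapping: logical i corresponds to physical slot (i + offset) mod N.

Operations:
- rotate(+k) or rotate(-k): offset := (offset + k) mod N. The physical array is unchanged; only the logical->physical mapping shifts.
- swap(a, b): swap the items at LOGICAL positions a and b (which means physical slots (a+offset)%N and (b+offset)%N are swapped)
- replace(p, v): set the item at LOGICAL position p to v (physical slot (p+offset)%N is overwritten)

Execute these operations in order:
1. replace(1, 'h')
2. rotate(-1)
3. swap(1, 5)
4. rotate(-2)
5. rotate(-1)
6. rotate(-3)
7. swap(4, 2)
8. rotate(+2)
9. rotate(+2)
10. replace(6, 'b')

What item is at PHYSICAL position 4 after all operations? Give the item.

Answer: C

Derivation:
After op 1 (replace(1, 'h')): offset=0, physical=[A,h,C,D,E,F,G], logical=[A,h,C,D,E,F,G]
After op 2 (rotate(-1)): offset=6, physical=[A,h,C,D,E,F,G], logical=[G,A,h,C,D,E,F]
After op 3 (swap(1, 5)): offset=6, physical=[E,h,C,D,A,F,G], logical=[G,E,h,C,D,A,F]
After op 4 (rotate(-2)): offset=4, physical=[E,h,C,D,A,F,G], logical=[A,F,G,E,h,C,D]
After op 5 (rotate(-1)): offset=3, physical=[E,h,C,D,A,F,G], logical=[D,A,F,G,E,h,C]
After op 6 (rotate(-3)): offset=0, physical=[E,h,C,D,A,F,G], logical=[E,h,C,D,A,F,G]
After op 7 (swap(4, 2)): offset=0, physical=[E,h,A,D,C,F,G], logical=[E,h,A,D,C,F,G]
After op 8 (rotate(+2)): offset=2, physical=[E,h,A,D,C,F,G], logical=[A,D,C,F,G,E,h]
After op 9 (rotate(+2)): offset=4, physical=[E,h,A,D,C,F,G], logical=[C,F,G,E,h,A,D]
After op 10 (replace(6, 'b')): offset=4, physical=[E,h,A,b,C,F,G], logical=[C,F,G,E,h,A,b]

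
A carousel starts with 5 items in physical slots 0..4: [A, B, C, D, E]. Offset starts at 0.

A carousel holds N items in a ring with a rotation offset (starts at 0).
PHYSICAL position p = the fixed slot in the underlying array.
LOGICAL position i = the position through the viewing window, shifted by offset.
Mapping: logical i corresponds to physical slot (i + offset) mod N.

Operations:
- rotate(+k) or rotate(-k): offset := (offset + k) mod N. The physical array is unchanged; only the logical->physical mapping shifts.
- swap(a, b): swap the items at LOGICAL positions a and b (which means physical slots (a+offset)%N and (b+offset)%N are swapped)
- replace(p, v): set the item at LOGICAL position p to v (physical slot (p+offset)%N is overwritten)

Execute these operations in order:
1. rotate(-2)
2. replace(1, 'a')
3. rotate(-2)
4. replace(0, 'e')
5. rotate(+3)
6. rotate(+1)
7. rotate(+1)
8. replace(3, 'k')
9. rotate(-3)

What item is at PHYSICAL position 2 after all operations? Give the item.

Answer: C

Derivation:
After op 1 (rotate(-2)): offset=3, physical=[A,B,C,D,E], logical=[D,E,A,B,C]
After op 2 (replace(1, 'a')): offset=3, physical=[A,B,C,D,a], logical=[D,a,A,B,C]
After op 3 (rotate(-2)): offset=1, physical=[A,B,C,D,a], logical=[B,C,D,a,A]
After op 4 (replace(0, 'e')): offset=1, physical=[A,e,C,D,a], logical=[e,C,D,a,A]
After op 5 (rotate(+3)): offset=4, physical=[A,e,C,D,a], logical=[a,A,e,C,D]
After op 6 (rotate(+1)): offset=0, physical=[A,e,C,D,a], logical=[A,e,C,D,a]
After op 7 (rotate(+1)): offset=1, physical=[A,e,C,D,a], logical=[e,C,D,a,A]
After op 8 (replace(3, 'k')): offset=1, physical=[A,e,C,D,k], logical=[e,C,D,k,A]
After op 9 (rotate(-3)): offset=3, physical=[A,e,C,D,k], logical=[D,k,A,e,C]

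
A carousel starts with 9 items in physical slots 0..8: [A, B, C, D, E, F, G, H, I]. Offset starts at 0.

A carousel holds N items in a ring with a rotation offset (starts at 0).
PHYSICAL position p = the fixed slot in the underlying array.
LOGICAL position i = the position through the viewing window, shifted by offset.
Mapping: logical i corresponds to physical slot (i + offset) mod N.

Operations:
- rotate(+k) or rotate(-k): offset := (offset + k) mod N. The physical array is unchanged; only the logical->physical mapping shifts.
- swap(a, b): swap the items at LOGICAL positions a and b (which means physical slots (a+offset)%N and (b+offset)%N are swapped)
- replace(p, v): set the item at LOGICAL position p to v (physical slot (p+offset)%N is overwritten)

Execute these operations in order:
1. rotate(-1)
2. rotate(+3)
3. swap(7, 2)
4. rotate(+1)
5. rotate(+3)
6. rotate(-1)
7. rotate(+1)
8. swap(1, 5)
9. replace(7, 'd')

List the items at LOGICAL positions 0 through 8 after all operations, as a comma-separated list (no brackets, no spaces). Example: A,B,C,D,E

After op 1 (rotate(-1)): offset=8, physical=[A,B,C,D,E,F,G,H,I], logical=[I,A,B,C,D,E,F,G,H]
After op 2 (rotate(+3)): offset=2, physical=[A,B,C,D,E,F,G,H,I], logical=[C,D,E,F,G,H,I,A,B]
After op 3 (swap(7, 2)): offset=2, physical=[E,B,C,D,A,F,G,H,I], logical=[C,D,A,F,G,H,I,E,B]
After op 4 (rotate(+1)): offset=3, physical=[E,B,C,D,A,F,G,H,I], logical=[D,A,F,G,H,I,E,B,C]
After op 5 (rotate(+3)): offset=6, physical=[E,B,C,D,A,F,G,H,I], logical=[G,H,I,E,B,C,D,A,F]
After op 6 (rotate(-1)): offset=5, physical=[E,B,C,D,A,F,G,H,I], logical=[F,G,H,I,E,B,C,D,A]
After op 7 (rotate(+1)): offset=6, physical=[E,B,C,D,A,F,G,H,I], logical=[G,H,I,E,B,C,D,A,F]
After op 8 (swap(1, 5)): offset=6, physical=[E,B,H,D,A,F,G,C,I], logical=[G,C,I,E,B,H,D,A,F]
After op 9 (replace(7, 'd')): offset=6, physical=[E,B,H,D,d,F,G,C,I], logical=[G,C,I,E,B,H,D,d,F]

Answer: G,C,I,E,B,H,D,d,F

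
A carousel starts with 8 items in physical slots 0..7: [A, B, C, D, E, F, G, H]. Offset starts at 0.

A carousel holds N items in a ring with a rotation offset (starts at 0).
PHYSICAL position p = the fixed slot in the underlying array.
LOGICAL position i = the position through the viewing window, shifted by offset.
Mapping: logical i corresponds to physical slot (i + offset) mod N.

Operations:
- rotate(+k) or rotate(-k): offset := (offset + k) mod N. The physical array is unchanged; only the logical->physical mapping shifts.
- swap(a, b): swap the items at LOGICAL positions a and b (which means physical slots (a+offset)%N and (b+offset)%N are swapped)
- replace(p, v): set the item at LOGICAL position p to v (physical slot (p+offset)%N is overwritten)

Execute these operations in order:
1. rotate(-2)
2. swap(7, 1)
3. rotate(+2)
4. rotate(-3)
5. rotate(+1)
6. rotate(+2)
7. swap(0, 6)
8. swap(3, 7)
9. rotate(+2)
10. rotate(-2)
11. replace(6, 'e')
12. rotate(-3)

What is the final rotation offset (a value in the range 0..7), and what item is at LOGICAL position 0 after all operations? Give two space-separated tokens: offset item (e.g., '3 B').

Answer: 5 H

Derivation:
After op 1 (rotate(-2)): offset=6, physical=[A,B,C,D,E,F,G,H], logical=[G,H,A,B,C,D,E,F]
After op 2 (swap(7, 1)): offset=6, physical=[A,B,C,D,E,H,G,F], logical=[G,F,A,B,C,D,E,H]
After op 3 (rotate(+2)): offset=0, physical=[A,B,C,D,E,H,G,F], logical=[A,B,C,D,E,H,G,F]
After op 4 (rotate(-3)): offset=5, physical=[A,B,C,D,E,H,G,F], logical=[H,G,F,A,B,C,D,E]
After op 5 (rotate(+1)): offset=6, physical=[A,B,C,D,E,H,G,F], logical=[G,F,A,B,C,D,E,H]
After op 6 (rotate(+2)): offset=0, physical=[A,B,C,D,E,H,G,F], logical=[A,B,C,D,E,H,G,F]
After op 7 (swap(0, 6)): offset=0, physical=[G,B,C,D,E,H,A,F], logical=[G,B,C,D,E,H,A,F]
After op 8 (swap(3, 7)): offset=0, physical=[G,B,C,F,E,H,A,D], logical=[G,B,C,F,E,H,A,D]
After op 9 (rotate(+2)): offset=2, physical=[G,B,C,F,E,H,A,D], logical=[C,F,E,H,A,D,G,B]
After op 10 (rotate(-2)): offset=0, physical=[G,B,C,F,E,H,A,D], logical=[G,B,C,F,E,H,A,D]
After op 11 (replace(6, 'e')): offset=0, physical=[G,B,C,F,E,H,e,D], logical=[G,B,C,F,E,H,e,D]
After op 12 (rotate(-3)): offset=5, physical=[G,B,C,F,E,H,e,D], logical=[H,e,D,G,B,C,F,E]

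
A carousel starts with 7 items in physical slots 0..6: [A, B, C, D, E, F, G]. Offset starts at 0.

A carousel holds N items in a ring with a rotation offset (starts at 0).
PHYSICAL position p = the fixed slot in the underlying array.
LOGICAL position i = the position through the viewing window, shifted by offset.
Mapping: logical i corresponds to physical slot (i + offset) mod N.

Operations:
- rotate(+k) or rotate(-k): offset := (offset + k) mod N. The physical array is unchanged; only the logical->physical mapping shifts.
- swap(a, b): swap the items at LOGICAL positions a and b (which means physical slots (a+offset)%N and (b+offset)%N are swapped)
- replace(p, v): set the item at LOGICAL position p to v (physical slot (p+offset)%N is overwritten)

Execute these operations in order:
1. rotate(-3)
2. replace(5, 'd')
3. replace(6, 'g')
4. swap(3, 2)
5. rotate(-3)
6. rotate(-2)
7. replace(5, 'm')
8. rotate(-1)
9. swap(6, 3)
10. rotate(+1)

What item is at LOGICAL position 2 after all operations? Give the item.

Answer: m

Derivation:
After op 1 (rotate(-3)): offset=4, physical=[A,B,C,D,E,F,G], logical=[E,F,G,A,B,C,D]
After op 2 (replace(5, 'd')): offset=4, physical=[A,B,d,D,E,F,G], logical=[E,F,G,A,B,d,D]
After op 3 (replace(6, 'g')): offset=4, physical=[A,B,d,g,E,F,G], logical=[E,F,G,A,B,d,g]
After op 4 (swap(3, 2)): offset=4, physical=[G,B,d,g,E,F,A], logical=[E,F,A,G,B,d,g]
After op 5 (rotate(-3)): offset=1, physical=[G,B,d,g,E,F,A], logical=[B,d,g,E,F,A,G]
After op 6 (rotate(-2)): offset=6, physical=[G,B,d,g,E,F,A], logical=[A,G,B,d,g,E,F]
After op 7 (replace(5, 'm')): offset=6, physical=[G,B,d,g,m,F,A], logical=[A,G,B,d,g,m,F]
After op 8 (rotate(-1)): offset=5, physical=[G,B,d,g,m,F,A], logical=[F,A,G,B,d,g,m]
After op 9 (swap(6, 3)): offset=5, physical=[G,m,d,g,B,F,A], logical=[F,A,G,m,d,g,B]
After op 10 (rotate(+1)): offset=6, physical=[G,m,d,g,B,F,A], logical=[A,G,m,d,g,B,F]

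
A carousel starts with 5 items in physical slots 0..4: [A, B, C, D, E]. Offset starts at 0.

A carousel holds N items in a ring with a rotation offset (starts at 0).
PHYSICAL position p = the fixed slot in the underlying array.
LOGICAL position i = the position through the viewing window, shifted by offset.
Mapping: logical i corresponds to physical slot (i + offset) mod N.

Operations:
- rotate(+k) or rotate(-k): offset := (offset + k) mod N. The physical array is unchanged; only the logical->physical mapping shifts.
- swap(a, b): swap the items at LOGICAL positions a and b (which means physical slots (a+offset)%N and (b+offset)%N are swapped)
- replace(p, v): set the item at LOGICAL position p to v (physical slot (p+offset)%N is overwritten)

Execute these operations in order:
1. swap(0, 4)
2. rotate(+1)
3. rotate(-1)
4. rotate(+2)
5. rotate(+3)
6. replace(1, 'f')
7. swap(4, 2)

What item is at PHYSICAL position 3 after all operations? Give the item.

Answer: D

Derivation:
After op 1 (swap(0, 4)): offset=0, physical=[E,B,C,D,A], logical=[E,B,C,D,A]
After op 2 (rotate(+1)): offset=1, physical=[E,B,C,D,A], logical=[B,C,D,A,E]
After op 3 (rotate(-1)): offset=0, physical=[E,B,C,D,A], logical=[E,B,C,D,A]
After op 4 (rotate(+2)): offset=2, physical=[E,B,C,D,A], logical=[C,D,A,E,B]
After op 5 (rotate(+3)): offset=0, physical=[E,B,C,D,A], logical=[E,B,C,D,A]
After op 6 (replace(1, 'f')): offset=0, physical=[E,f,C,D,A], logical=[E,f,C,D,A]
After op 7 (swap(4, 2)): offset=0, physical=[E,f,A,D,C], logical=[E,f,A,D,C]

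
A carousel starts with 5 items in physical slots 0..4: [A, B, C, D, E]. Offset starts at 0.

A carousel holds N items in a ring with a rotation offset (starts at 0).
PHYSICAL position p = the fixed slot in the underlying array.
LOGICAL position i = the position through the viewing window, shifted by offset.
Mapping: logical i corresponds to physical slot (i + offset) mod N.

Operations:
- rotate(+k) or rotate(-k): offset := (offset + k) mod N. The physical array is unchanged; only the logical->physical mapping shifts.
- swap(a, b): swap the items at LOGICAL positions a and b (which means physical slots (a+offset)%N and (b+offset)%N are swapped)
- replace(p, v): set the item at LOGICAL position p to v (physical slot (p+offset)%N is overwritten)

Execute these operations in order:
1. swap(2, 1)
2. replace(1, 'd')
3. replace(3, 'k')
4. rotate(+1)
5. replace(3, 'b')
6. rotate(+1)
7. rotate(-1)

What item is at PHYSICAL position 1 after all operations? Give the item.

Answer: d

Derivation:
After op 1 (swap(2, 1)): offset=0, physical=[A,C,B,D,E], logical=[A,C,B,D,E]
After op 2 (replace(1, 'd')): offset=0, physical=[A,d,B,D,E], logical=[A,d,B,D,E]
After op 3 (replace(3, 'k')): offset=0, physical=[A,d,B,k,E], logical=[A,d,B,k,E]
After op 4 (rotate(+1)): offset=1, physical=[A,d,B,k,E], logical=[d,B,k,E,A]
After op 5 (replace(3, 'b')): offset=1, physical=[A,d,B,k,b], logical=[d,B,k,b,A]
After op 6 (rotate(+1)): offset=2, physical=[A,d,B,k,b], logical=[B,k,b,A,d]
After op 7 (rotate(-1)): offset=1, physical=[A,d,B,k,b], logical=[d,B,k,b,A]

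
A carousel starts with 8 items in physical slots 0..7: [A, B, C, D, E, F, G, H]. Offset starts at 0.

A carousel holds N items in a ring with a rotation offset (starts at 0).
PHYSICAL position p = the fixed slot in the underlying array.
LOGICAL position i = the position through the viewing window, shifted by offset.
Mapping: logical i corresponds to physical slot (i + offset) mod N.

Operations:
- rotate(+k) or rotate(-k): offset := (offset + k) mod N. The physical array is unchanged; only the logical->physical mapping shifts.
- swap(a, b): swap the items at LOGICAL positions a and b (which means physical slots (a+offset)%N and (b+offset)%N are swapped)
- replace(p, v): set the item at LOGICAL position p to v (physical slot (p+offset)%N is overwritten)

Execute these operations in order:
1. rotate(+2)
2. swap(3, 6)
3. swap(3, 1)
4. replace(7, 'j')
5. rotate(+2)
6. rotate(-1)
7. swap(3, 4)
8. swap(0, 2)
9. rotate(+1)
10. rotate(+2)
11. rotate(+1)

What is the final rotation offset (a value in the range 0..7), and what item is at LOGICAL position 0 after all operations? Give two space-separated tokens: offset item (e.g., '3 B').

After op 1 (rotate(+2)): offset=2, physical=[A,B,C,D,E,F,G,H], logical=[C,D,E,F,G,H,A,B]
After op 2 (swap(3, 6)): offset=2, physical=[F,B,C,D,E,A,G,H], logical=[C,D,E,A,G,H,F,B]
After op 3 (swap(3, 1)): offset=2, physical=[F,B,C,A,E,D,G,H], logical=[C,A,E,D,G,H,F,B]
After op 4 (replace(7, 'j')): offset=2, physical=[F,j,C,A,E,D,G,H], logical=[C,A,E,D,G,H,F,j]
After op 5 (rotate(+2)): offset=4, physical=[F,j,C,A,E,D,G,H], logical=[E,D,G,H,F,j,C,A]
After op 6 (rotate(-1)): offset=3, physical=[F,j,C,A,E,D,G,H], logical=[A,E,D,G,H,F,j,C]
After op 7 (swap(3, 4)): offset=3, physical=[F,j,C,A,E,D,H,G], logical=[A,E,D,H,G,F,j,C]
After op 8 (swap(0, 2)): offset=3, physical=[F,j,C,D,E,A,H,G], logical=[D,E,A,H,G,F,j,C]
After op 9 (rotate(+1)): offset=4, physical=[F,j,C,D,E,A,H,G], logical=[E,A,H,G,F,j,C,D]
After op 10 (rotate(+2)): offset=6, physical=[F,j,C,D,E,A,H,G], logical=[H,G,F,j,C,D,E,A]
After op 11 (rotate(+1)): offset=7, physical=[F,j,C,D,E,A,H,G], logical=[G,F,j,C,D,E,A,H]

Answer: 7 G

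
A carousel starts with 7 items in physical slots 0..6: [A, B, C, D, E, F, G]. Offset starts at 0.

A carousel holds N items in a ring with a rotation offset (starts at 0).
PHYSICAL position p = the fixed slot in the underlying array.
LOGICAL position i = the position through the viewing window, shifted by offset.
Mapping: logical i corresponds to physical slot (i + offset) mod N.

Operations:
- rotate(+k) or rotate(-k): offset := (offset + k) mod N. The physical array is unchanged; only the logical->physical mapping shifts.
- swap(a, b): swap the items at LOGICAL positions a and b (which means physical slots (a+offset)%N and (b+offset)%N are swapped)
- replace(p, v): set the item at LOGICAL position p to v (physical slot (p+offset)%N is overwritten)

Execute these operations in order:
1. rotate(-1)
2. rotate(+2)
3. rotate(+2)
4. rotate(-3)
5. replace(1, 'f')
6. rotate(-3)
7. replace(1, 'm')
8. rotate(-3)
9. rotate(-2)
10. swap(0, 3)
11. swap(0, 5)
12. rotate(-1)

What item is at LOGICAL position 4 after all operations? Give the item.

Answer: G

Derivation:
After op 1 (rotate(-1)): offset=6, physical=[A,B,C,D,E,F,G], logical=[G,A,B,C,D,E,F]
After op 2 (rotate(+2)): offset=1, physical=[A,B,C,D,E,F,G], logical=[B,C,D,E,F,G,A]
After op 3 (rotate(+2)): offset=3, physical=[A,B,C,D,E,F,G], logical=[D,E,F,G,A,B,C]
After op 4 (rotate(-3)): offset=0, physical=[A,B,C,D,E,F,G], logical=[A,B,C,D,E,F,G]
After op 5 (replace(1, 'f')): offset=0, physical=[A,f,C,D,E,F,G], logical=[A,f,C,D,E,F,G]
After op 6 (rotate(-3)): offset=4, physical=[A,f,C,D,E,F,G], logical=[E,F,G,A,f,C,D]
After op 7 (replace(1, 'm')): offset=4, physical=[A,f,C,D,E,m,G], logical=[E,m,G,A,f,C,D]
After op 8 (rotate(-3)): offset=1, physical=[A,f,C,D,E,m,G], logical=[f,C,D,E,m,G,A]
After op 9 (rotate(-2)): offset=6, physical=[A,f,C,D,E,m,G], logical=[G,A,f,C,D,E,m]
After op 10 (swap(0, 3)): offset=6, physical=[A,f,G,D,E,m,C], logical=[C,A,f,G,D,E,m]
After op 11 (swap(0, 5)): offset=6, physical=[A,f,G,D,C,m,E], logical=[E,A,f,G,D,C,m]
After op 12 (rotate(-1)): offset=5, physical=[A,f,G,D,C,m,E], logical=[m,E,A,f,G,D,C]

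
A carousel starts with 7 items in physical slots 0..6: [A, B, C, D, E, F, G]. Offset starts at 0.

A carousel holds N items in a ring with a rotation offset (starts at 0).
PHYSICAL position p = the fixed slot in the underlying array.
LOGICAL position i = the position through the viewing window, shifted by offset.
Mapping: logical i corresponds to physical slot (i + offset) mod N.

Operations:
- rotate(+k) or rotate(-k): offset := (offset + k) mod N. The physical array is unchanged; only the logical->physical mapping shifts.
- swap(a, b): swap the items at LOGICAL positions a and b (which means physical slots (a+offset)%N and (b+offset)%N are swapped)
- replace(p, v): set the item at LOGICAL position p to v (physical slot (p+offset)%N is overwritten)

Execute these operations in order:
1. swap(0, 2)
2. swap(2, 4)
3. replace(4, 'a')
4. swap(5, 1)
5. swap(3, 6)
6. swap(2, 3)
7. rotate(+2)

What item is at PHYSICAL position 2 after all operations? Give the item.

After op 1 (swap(0, 2)): offset=0, physical=[C,B,A,D,E,F,G], logical=[C,B,A,D,E,F,G]
After op 2 (swap(2, 4)): offset=0, physical=[C,B,E,D,A,F,G], logical=[C,B,E,D,A,F,G]
After op 3 (replace(4, 'a')): offset=0, physical=[C,B,E,D,a,F,G], logical=[C,B,E,D,a,F,G]
After op 4 (swap(5, 1)): offset=0, physical=[C,F,E,D,a,B,G], logical=[C,F,E,D,a,B,G]
After op 5 (swap(3, 6)): offset=0, physical=[C,F,E,G,a,B,D], logical=[C,F,E,G,a,B,D]
After op 6 (swap(2, 3)): offset=0, physical=[C,F,G,E,a,B,D], logical=[C,F,G,E,a,B,D]
After op 7 (rotate(+2)): offset=2, physical=[C,F,G,E,a,B,D], logical=[G,E,a,B,D,C,F]

Answer: G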